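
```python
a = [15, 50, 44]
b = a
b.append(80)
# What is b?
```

After line 1: a = [15, 50, 44]
After line 2 (b = a is an alias, same object): a = [15, 50, 44], b = [15, 50, 44]
After line 3 (b.append mutates the shared list): a = [15, 50, 44, 80], b = [15, 50, 44, 80]

[15, 50, 44, 80]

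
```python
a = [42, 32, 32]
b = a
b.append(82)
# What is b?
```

After line 1: a = [42, 32, 32]
After line 2 (b = a is an alias, same object): a = [42, 32, 32], b = [42, 32, 32]
After line 3 (b.append mutates the shared list): a = [42, 32, 32, 82], b = [42, 32, 32, 82]

[42, 32, 32, 82]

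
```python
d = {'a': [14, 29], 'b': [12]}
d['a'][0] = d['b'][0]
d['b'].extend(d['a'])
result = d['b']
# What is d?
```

After line 1: d = {'a': [14, 29], 'b': [12]}
After line 2 (a[0] = b[0] = 12): d = {'a': [12, 29], 'b': [12]}
After line 3 (b.extend(a) appends [12, 29]): d = {'a': [12, 29], 'b': [12, 12, 29]}
After line 4: result = d['b'] = [12, 12, 29]

{'a': [12, 29], 'b': [12, 12, 29]}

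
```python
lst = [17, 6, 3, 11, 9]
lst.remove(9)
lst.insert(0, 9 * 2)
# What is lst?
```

After line 1: lst = [17, 6, 3, 11, 9]
After line 2 (remove first 9): lst = [17, 6, 3, 11]
After line 3 (insert 18 at index 0): lst = [18, 17, 6, 3, 11]

[18, 17, 6, 3, 11]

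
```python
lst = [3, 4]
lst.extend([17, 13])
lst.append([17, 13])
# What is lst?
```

After line 1: lst = [3, 4]
After line 2 (extend unpacks [17, 13]): lst = [3, 4, 17, 13]
After line 3 (append adds [17, 13] as single element): lst = [3, 4, 17, 13, [17, 13]]

[3, 4, 17, 13, [17, 13]]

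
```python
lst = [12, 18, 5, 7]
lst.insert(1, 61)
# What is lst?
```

[12, 61, 18, 5, 7]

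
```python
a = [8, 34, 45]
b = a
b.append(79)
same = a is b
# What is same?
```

After line 1: a = [8, 34, 45]
After line 2 (b = a is an alias, same object): a = [8, 34, 45], b = [8, 34, 45]
After line 3 (b.append mutates the shared list): a = [8, 34, 45, 79], b = [8, 34, 45, 79]
After line 4 (same = a is b; same object -> True): same = True

True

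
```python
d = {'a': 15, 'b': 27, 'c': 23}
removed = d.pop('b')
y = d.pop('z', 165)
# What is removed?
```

After line 1: d = {'a': 15, 'b': 27, 'c': 23}
After line 2 (pop 'b' returns 27): d = {'a': 15, 'c': 23}, removed = 27
After line 3 (pop 'z' missing, returns default 165): d = {'a': 15, 'c': 23}, y = 165

27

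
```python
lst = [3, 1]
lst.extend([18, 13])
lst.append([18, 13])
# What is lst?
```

After line 1: lst = [3, 1]
After line 2 (extend unpacks [18, 13]): lst = [3, 1, 18, 13]
After line 3 (append adds [18, 13] as single element): lst = [3, 1, 18, 13, [18, 13]]

[3, 1, 18, 13, [18, 13]]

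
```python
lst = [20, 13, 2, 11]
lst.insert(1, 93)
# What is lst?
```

[20, 93, 13, 2, 11]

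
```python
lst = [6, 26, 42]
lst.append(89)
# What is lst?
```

[6, 26, 42, 89]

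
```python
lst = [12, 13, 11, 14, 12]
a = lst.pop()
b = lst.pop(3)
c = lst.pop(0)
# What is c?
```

After line 1: lst = [12, 13, 11, 14, 12]
After line 2 (pop() -> a = 12): lst = [12, 13, 11, 14]
After line 3 (pop(3) -> b = 14): lst = [12, 13, 11]
After line 4 (pop(0) -> c = 12): lst = [13, 11]

12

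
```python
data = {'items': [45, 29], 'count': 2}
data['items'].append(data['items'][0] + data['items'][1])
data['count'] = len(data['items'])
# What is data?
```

After line 1: data = {'items': [45, 29], 'count': 2}
After line 2 (append 45 + 29 = 74): data = {'items': [45, 29, 74], 'count': 2}
After line 3 (count = len(items) = 3): data = {'items': [45, 29, 74], 'count': 3}

{'items': [45, 29, 74], 'count': 3}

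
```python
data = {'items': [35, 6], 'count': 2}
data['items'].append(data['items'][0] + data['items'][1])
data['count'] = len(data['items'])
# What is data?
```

After line 1: data = {'items': [35, 6], 'count': 2}
After line 2 (append 35 + 6 = 41): data = {'items': [35, 6, 41], 'count': 2}
After line 3 (count = len(items) = 3): data = {'items': [35, 6, 41], 'count': 3}

{'items': [35, 6, 41], 'count': 3}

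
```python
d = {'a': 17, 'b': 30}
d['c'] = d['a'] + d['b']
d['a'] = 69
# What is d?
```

After line 1: d = {'a': 17, 'b': 30}
After line 2 (d['c'] = 17 + 30): d = {'a': 17, 'b': 30, 'c': 47}
After line 3: d = {'a': 69, 'b': 30, 'c': 47}

{'a': 69, 'b': 30, 'c': 47}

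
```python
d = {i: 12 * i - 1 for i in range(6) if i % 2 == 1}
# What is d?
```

{1: 11, 3: 35, 5: 59}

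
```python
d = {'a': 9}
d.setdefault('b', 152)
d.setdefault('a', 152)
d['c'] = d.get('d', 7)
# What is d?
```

After line 1: d = {'a': 9}
After line 2 (setdefault adds 'b'=152): d = {'a': 9, 'b': 152}
After line 3 (setdefault 'a' no-op, already exists): d = {'a': 9, 'b': 152}
After line 4 (get('d', 7) returns default since 'd' not in d): d = {'a': 9, 'b': 152, 'c': 7}

{'a': 9, 'b': 152, 'c': 7}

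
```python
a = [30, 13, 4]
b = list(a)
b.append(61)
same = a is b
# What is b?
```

After line 1: a = [30, 13, 4]
After line 2 (b = list(a) is a shallow copy, new object): a = [30, 13, 4], b = [30, 13, 4]
After line 3 (append only mutates b): a = [30, 13, 4], b = [30, 13, 4, 61]
After line 4 (same = a is b; different objects -> False): same = False

[30, 13, 4, 61]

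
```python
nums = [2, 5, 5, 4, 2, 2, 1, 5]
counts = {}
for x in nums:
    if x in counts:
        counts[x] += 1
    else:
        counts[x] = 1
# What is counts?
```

Initial: counts = {}, nums = [2, 5, 5, 4, 2, 2, 1, 5]
See 2: counts = {2: 1}
See 5: counts = {2: 1, 5: 1}
See 5: counts = {2: 1, 5: 2}
See 4: counts = {2: 1, 5: 2, 4: 1}
See 2: counts = {2: 2, 5: 2, 4: 1}
See 2: counts = {2: 3, 5: 2, 4: 1}
See 1: counts = {2: 3, 5: 2, 4: 1, 1: 1}
See 5: counts = {2: 3, 5: 3, 4: 1, 1: 1}

{2: 3, 5: 3, 4: 1, 1: 1}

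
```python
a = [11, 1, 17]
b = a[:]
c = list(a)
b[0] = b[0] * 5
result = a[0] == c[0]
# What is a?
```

After line 1: a = [11, 1, 17]
After line 2 (b = a[:], copy): a = [11, 1, 17], b = [11, 1, 17]
After line 3 (c = list(a) is a copy, new object): c = [11, 1, 17]
After line 4 (b[0] = 11 * 5 = 55; only b mutates (copy)): a = [11, 1, 17], b = [55, 1, 17], c = [11, 1, 17]
After line 5 (a[0] = 11, c[0] = 11; result = True)

[11, 1, 17]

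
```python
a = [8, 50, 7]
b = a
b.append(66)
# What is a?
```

After line 1: a = [8, 50, 7]
After line 2 (b = a is an alias, same object): a = [8, 50, 7], b = [8, 50, 7]
After line 3 (b.append mutates the shared list): a = [8, 50, 7, 66], b = [8, 50, 7, 66]

[8, 50, 7, 66]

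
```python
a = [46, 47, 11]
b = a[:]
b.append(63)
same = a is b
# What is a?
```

After line 1: a = [46, 47, 11]
After line 2 (b = a[:] is a shallow copy, new object): a = [46, 47, 11], b = [46, 47, 11]
After line 3 (append only mutates b): a = [46, 47, 11], b = [46, 47, 11, 63]
After line 4 (same = a is b; different objects -> False): same = False

[46, 47, 11]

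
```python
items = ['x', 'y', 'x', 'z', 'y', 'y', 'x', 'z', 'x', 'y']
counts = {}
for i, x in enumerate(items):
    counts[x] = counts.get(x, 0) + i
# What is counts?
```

Initial: counts = {}, items = ['x', 'y', 'x', 'z', 'y', 'y', 'x', 'z', 'x', 'y']
i=0, x='x': counts = {'x': 0}
i=1, x='y': counts = {'x': 0, 'y': 1}
i=2, x='x': counts = {'x': 2, 'y': 1}
i=3, x='z': counts = {'x': 2, 'y': 1, 'z': 3}
i=4, x='y': counts = {'x': 2, 'y': 5, 'z': 3}
i=5, x='y': counts = {'x': 2, 'y': 10, 'z': 3}
i=6, x='x': counts = {'x': 8, 'y': 10, 'z': 3}
i=7, x='z': counts = {'x': 8, 'y': 10, 'z': 10}
i=8, x='x': counts = {'x': 16, 'y': 10, 'z': 10}
i=9, x='y': counts = {'x': 16, 'y': 19, 'z': 10}

{'x': 16, 'y': 19, 'z': 10}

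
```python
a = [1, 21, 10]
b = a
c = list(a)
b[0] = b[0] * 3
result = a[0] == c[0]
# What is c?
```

After line 1: a = [1, 21, 10]
After line 2 (b = a, alias): a = [1, 21, 10], b = [1, 21, 10]
After line 3 (c = list(a) is a copy, new object): c = [1, 21, 10]
After line 4 (b[0] = 1 * 3 = 3; mutates shared a/b): a = b = [3, 21, 10], c = [1, 21, 10]
After line 5 (a[0] = 3, c[0] = 1; result = False)

[1, 21, 10]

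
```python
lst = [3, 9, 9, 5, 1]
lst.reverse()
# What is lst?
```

[1, 5, 9, 9, 3]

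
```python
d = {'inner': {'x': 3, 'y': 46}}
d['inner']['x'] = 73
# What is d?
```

After line 1: d = {'inner': {'x': 3, 'y': 46}}
After line 2 (inner x overwritten): d = {'inner': {'x': 73, 'y': 46}}

{'inner': {'x': 73, 'y': 46}}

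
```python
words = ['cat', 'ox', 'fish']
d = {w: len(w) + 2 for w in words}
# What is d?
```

{'cat': 5, 'ox': 4, 'fish': 6}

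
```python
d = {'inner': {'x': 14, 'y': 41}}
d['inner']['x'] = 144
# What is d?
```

After line 1: d = {'inner': {'x': 14, 'y': 41}}
After line 2 (inner x overwritten): d = {'inner': {'x': 144, 'y': 41}}

{'inner': {'x': 144, 'y': 41}}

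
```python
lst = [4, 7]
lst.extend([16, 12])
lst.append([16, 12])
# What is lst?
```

After line 1: lst = [4, 7]
After line 2 (extend unpacks [16, 12]): lst = [4, 7, 16, 12]
After line 3 (append adds [16, 12] as single element): lst = [4, 7, 16, 12, [16, 12]]

[4, 7, 16, 12, [16, 12]]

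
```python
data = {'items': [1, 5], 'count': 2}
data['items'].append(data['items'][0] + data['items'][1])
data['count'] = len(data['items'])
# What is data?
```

After line 1: data = {'items': [1, 5], 'count': 2}
After line 2 (append 1 + 5 = 6): data = {'items': [1, 5, 6], 'count': 2}
After line 3 (count = len(items) = 3): data = {'items': [1, 5, 6], 'count': 3}

{'items': [1, 5, 6], 'count': 3}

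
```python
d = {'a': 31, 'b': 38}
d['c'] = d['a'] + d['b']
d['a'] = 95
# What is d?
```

After line 1: d = {'a': 31, 'b': 38}
After line 2 (d['c'] = 31 + 38): d = {'a': 31, 'b': 38, 'c': 69}
After line 3: d = {'a': 95, 'b': 38, 'c': 69}

{'a': 95, 'b': 38, 'c': 69}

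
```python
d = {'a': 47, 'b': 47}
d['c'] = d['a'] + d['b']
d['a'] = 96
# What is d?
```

After line 1: d = {'a': 47, 'b': 47}
After line 2 (d['c'] = 47 + 47): d = {'a': 47, 'b': 47, 'c': 94}
After line 3: d = {'a': 96, 'b': 47, 'c': 94}

{'a': 96, 'b': 47, 'c': 94}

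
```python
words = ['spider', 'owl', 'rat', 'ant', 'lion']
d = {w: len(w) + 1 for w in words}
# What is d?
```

{'spider': 7, 'owl': 4, 'rat': 4, 'ant': 4, 'lion': 5}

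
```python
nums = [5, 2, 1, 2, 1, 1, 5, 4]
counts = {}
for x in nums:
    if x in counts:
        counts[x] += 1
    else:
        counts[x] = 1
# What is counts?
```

Initial: counts = {}, nums = [5, 2, 1, 2, 1, 1, 5, 4]
See 5: counts = {5: 1}
See 2: counts = {5: 1, 2: 1}
See 1: counts = {5: 1, 2: 1, 1: 1}
See 2: counts = {5: 1, 2: 2, 1: 1}
See 1: counts = {5: 1, 2: 2, 1: 2}
See 1: counts = {5: 1, 2: 2, 1: 3}
See 5: counts = {5: 2, 2: 2, 1: 3}
See 4: counts = {5: 2, 2: 2, 1: 3, 4: 1}

{5: 2, 2: 2, 1: 3, 4: 1}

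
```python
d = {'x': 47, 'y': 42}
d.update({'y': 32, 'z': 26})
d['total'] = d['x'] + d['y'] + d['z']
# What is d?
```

After line 1: d = {'x': 47, 'y': 42}
After line 2 (y overwritten, z added): d = {'x': 47, 'y': 32, 'z': 26}
After line 3 (total = 47 + 32 + 26 = 105): d = {'x': 47, 'y': 32, 'z': 26, 'total': 105}

{'x': 47, 'y': 32, 'z': 26, 'total': 105}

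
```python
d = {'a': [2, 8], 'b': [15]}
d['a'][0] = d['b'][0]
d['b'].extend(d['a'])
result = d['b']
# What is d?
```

After line 1: d = {'a': [2, 8], 'b': [15]}
After line 2 (a[0] = b[0] = 15): d = {'a': [15, 8], 'b': [15]}
After line 3 (b.extend(a) appends [15, 8]): d = {'a': [15, 8], 'b': [15, 15, 8]}
After line 4: result = d['b'] = [15, 15, 8]

{'a': [15, 8], 'b': [15, 15, 8]}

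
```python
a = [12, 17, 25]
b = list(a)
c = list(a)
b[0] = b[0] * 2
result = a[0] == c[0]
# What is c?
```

After line 1: a = [12, 17, 25]
After line 2 (b = list(a), copy): a = [12, 17, 25], b = [12, 17, 25]
After line 3 (c = list(a) is a copy, new object): c = [12, 17, 25]
After line 4 (b[0] = 12 * 2 = 24; only b mutates (copy)): a = [12, 17, 25], b = [24, 17, 25], c = [12, 17, 25]
After line 5 (a[0] = 12, c[0] = 12; result = True)

[12, 17, 25]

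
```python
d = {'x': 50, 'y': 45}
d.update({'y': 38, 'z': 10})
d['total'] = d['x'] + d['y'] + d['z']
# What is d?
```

After line 1: d = {'x': 50, 'y': 45}
After line 2 (y overwritten, z added): d = {'x': 50, 'y': 38, 'z': 10}
After line 3 (total = 50 + 38 + 10 = 98): d = {'x': 50, 'y': 38, 'z': 10, 'total': 98}

{'x': 50, 'y': 38, 'z': 10, 'total': 98}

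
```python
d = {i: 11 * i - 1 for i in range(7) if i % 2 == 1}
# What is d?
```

{1: 10, 3: 32, 5: 54}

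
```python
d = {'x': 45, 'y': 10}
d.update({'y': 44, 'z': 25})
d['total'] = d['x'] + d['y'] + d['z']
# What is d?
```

After line 1: d = {'x': 45, 'y': 10}
After line 2 (y overwritten, z added): d = {'x': 45, 'y': 44, 'z': 25}
After line 3 (total = 45 + 44 + 25 = 114): d = {'x': 45, 'y': 44, 'z': 25, 'total': 114}

{'x': 45, 'y': 44, 'z': 25, 'total': 114}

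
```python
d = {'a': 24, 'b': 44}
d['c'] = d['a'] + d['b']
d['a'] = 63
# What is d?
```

After line 1: d = {'a': 24, 'b': 44}
After line 2 (d['c'] = 24 + 44): d = {'a': 24, 'b': 44, 'c': 68}
After line 3: d = {'a': 63, 'b': 44, 'c': 68}

{'a': 63, 'b': 44, 'c': 68}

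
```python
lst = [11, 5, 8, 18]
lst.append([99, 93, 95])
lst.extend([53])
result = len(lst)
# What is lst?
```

After line 1: lst = [11, 5, 8, 18]
After line 2 (append adds [99, 93, 95] as single element): lst = [11, 5, 8, 18, [99, 93, 95]]
After line 3 (extend unpacks [53], adds 53): lst = [11, 5, 8, 18, [99, 93, 95], 53]
After line 4: result = len(lst) = 6

[11, 5, 8, 18, [99, 93, 95], 53]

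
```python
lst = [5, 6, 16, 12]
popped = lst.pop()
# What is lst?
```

[5, 6, 16]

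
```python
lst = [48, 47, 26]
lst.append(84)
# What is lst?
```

[48, 47, 26, 84]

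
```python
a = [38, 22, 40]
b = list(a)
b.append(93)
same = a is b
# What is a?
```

After line 1: a = [38, 22, 40]
After line 2 (b = list(a) is a shallow copy, new object): a = [38, 22, 40], b = [38, 22, 40]
After line 3 (append only mutates b): a = [38, 22, 40], b = [38, 22, 40, 93]
After line 4 (same = a is b; different objects -> False): same = False

[38, 22, 40]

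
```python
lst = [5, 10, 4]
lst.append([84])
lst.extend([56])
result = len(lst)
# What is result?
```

After line 1: lst = [5, 10, 4]
After line 2 (append adds [84] as single element): lst = [5, 10, 4, [84]]
After line 3 (extend unpacks [56], adds 56): lst = [5, 10, 4, [84], 56]
After line 4: result = len(lst) = 5

5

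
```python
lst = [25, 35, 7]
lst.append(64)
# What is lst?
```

[25, 35, 7, 64]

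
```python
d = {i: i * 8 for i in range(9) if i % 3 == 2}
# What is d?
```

{2: 16, 5: 40, 8: 64}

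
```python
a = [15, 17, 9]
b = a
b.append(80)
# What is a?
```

After line 1: a = [15, 17, 9]
After line 2 (b = a is an alias, same object): a = [15, 17, 9], b = [15, 17, 9]
After line 3 (b.append mutates the shared list): a = [15, 17, 9, 80], b = [15, 17, 9, 80]

[15, 17, 9, 80]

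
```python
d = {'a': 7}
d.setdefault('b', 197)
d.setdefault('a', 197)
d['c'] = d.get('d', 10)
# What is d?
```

After line 1: d = {'a': 7}
After line 2 (setdefault adds 'b'=197): d = {'a': 7, 'b': 197}
After line 3 (setdefault 'a' no-op, already exists): d = {'a': 7, 'b': 197}
After line 4 (get('d', 10) returns default since 'd' not in d): d = {'a': 7, 'b': 197, 'c': 10}

{'a': 7, 'b': 197, 'c': 10}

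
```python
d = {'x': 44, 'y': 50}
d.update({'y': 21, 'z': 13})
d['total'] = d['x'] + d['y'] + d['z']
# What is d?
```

After line 1: d = {'x': 44, 'y': 50}
After line 2 (y overwritten, z added): d = {'x': 44, 'y': 21, 'z': 13}
After line 3 (total = 44 + 21 + 13 = 78): d = {'x': 44, 'y': 21, 'z': 13, 'total': 78}

{'x': 44, 'y': 21, 'z': 13, 'total': 78}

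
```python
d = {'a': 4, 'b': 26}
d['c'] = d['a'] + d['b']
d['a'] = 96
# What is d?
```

After line 1: d = {'a': 4, 'b': 26}
After line 2 (d['c'] = 4 + 26): d = {'a': 4, 'b': 26, 'c': 30}
After line 3: d = {'a': 96, 'b': 26, 'c': 30}

{'a': 96, 'b': 26, 'c': 30}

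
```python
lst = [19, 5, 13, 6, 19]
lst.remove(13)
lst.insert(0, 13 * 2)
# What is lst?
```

After line 1: lst = [19, 5, 13, 6, 19]
After line 2 (remove first 13): lst = [19, 5, 6, 19]
After line 3 (insert 26 at index 0): lst = [26, 19, 5, 6, 19]

[26, 19, 5, 6, 19]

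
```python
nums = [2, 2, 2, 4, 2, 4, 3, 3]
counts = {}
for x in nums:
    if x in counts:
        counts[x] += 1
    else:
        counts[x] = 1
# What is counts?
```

Initial: counts = {}, nums = [2, 2, 2, 4, 2, 4, 3, 3]
See 2: counts = {2: 1}
See 2: counts = {2: 2}
See 2: counts = {2: 3}
See 4: counts = {2: 3, 4: 1}
See 2: counts = {2: 4, 4: 1}
See 4: counts = {2: 4, 4: 2}
See 3: counts = {2: 4, 4: 2, 3: 1}
See 3: counts = {2: 4, 4: 2, 3: 2}

{2: 4, 4: 2, 3: 2}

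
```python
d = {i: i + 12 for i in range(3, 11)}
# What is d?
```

{3: 15, 4: 16, 5: 17, 6: 18, 7: 19, 8: 20, 9: 21, 10: 22}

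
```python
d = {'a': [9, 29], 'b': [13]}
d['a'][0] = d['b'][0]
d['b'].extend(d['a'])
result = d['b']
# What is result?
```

After line 1: d = {'a': [9, 29], 'b': [13]}
After line 2 (a[0] = b[0] = 13): d = {'a': [13, 29], 'b': [13]}
After line 3 (b.extend(a) appends [13, 29]): d = {'a': [13, 29], 'b': [13, 13, 29]}
After line 4: result = d['b'] = [13, 13, 29]

[13, 13, 29]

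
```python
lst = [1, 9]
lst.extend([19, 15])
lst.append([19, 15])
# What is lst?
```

After line 1: lst = [1, 9]
After line 2 (extend unpacks [19, 15]): lst = [1, 9, 19, 15]
After line 3 (append adds [19, 15] as single element): lst = [1, 9, 19, 15, [19, 15]]

[1, 9, 19, 15, [19, 15]]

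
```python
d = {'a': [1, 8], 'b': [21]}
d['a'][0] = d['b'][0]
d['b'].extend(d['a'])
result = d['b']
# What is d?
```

After line 1: d = {'a': [1, 8], 'b': [21]}
After line 2 (a[0] = b[0] = 21): d = {'a': [21, 8], 'b': [21]}
After line 3 (b.extend(a) appends [21, 8]): d = {'a': [21, 8], 'b': [21, 21, 8]}
After line 4: result = d['b'] = [21, 21, 8]

{'a': [21, 8], 'b': [21, 21, 8]}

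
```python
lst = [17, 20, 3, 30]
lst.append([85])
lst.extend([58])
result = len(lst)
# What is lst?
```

After line 1: lst = [17, 20, 3, 30]
After line 2 (append adds [85] as single element): lst = [17, 20, 3, 30, [85]]
After line 3 (extend unpacks [58], adds 58): lst = [17, 20, 3, 30, [85], 58]
After line 4: result = len(lst) = 6

[17, 20, 3, 30, [85], 58]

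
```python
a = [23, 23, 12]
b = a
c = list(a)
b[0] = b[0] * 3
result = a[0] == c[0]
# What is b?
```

After line 1: a = [23, 23, 12]
After line 2 (b = a, alias): a = [23, 23, 12], b = [23, 23, 12]
After line 3 (c = list(a) is a copy, new object): c = [23, 23, 12]
After line 4 (b[0] = 23 * 3 = 69; mutates shared a/b): a = b = [69, 23, 12], c = [23, 23, 12]
After line 5 (a[0] = 69, c[0] = 23; result = False)

[69, 23, 12]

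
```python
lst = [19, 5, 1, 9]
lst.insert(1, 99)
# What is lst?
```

[19, 99, 5, 1, 9]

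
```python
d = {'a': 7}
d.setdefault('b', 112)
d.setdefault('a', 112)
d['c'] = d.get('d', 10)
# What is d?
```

After line 1: d = {'a': 7}
After line 2 (setdefault adds 'b'=112): d = {'a': 7, 'b': 112}
After line 3 (setdefault 'a' no-op, already exists): d = {'a': 7, 'b': 112}
After line 4 (get('d', 10) returns default since 'd' not in d): d = {'a': 7, 'b': 112, 'c': 10}

{'a': 7, 'b': 112, 'c': 10}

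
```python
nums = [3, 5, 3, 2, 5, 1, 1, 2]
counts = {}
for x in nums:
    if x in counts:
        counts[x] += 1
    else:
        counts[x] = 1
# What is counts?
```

Initial: counts = {}, nums = [3, 5, 3, 2, 5, 1, 1, 2]
See 3: counts = {3: 1}
See 5: counts = {3: 1, 5: 1}
See 3: counts = {3: 2, 5: 1}
See 2: counts = {3: 2, 5: 1, 2: 1}
See 5: counts = {3: 2, 5: 2, 2: 1}
See 1: counts = {3: 2, 5: 2, 2: 1, 1: 1}
See 1: counts = {3: 2, 5: 2, 2: 1, 1: 2}
See 2: counts = {3: 2, 5: 2, 2: 2, 1: 2}

{3: 2, 5: 2, 2: 2, 1: 2}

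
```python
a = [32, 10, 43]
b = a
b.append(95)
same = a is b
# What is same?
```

After line 1: a = [32, 10, 43]
After line 2 (b = a is an alias, same object): a = [32, 10, 43], b = [32, 10, 43]
After line 3 (b.append mutates the shared list): a = [32, 10, 43, 95], b = [32, 10, 43, 95]
After line 4 (same = a is b; same object -> True): same = True

True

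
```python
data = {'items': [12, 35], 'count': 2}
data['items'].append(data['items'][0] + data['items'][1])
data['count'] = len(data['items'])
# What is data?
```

After line 1: data = {'items': [12, 35], 'count': 2}
After line 2 (append 12 + 35 = 47): data = {'items': [12, 35, 47], 'count': 2}
After line 3 (count = len(items) = 3): data = {'items': [12, 35, 47], 'count': 3}

{'items': [12, 35, 47], 'count': 3}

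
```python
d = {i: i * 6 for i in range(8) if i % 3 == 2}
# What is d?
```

{2: 12, 5: 30}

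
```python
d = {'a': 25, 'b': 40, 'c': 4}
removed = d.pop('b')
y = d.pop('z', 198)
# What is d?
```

After line 1: d = {'a': 25, 'b': 40, 'c': 4}
After line 2 (pop 'b' returns 40): d = {'a': 25, 'c': 4}, removed = 40
After line 3 (pop 'z' missing, returns default 198): d = {'a': 25, 'c': 4}, y = 198

{'a': 25, 'c': 4}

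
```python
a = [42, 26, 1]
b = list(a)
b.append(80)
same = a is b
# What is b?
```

After line 1: a = [42, 26, 1]
After line 2 (b = list(a) is a shallow copy, new object): a = [42, 26, 1], b = [42, 26, 1]
After line 3 (append only mutates b): a = [42, 26, 1], b = [42, 26, 1, 80]
After line 4 (same = a is b; different objects -> False): same = False

[42, 26, 1, 80]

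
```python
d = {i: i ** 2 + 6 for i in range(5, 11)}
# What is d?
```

{5: 31, 6: 42, 7: 55, 8: 70, 9: 87, 10: 106}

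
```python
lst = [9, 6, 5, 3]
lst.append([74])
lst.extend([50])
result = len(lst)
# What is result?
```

After line 1: lst = [9, 6, 5, 3]
After line 2 (append adds [74] as single element): lst = [9, 6, 5, 3, [74]]
After line 3 (extend unpacks [50], adds 50): lst = [9, 6, 5, 3, [74], 50]
After line 4: result = len(lst) = 6

6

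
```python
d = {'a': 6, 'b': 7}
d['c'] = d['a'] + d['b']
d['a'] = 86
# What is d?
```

After line 1: d = {'a': 6, 'b': 7}
After line 2 (d['c'] = 6 + 7): d = {'a': 6, 'b': 7, 'c': 13}
After line 3: d = {'a': 86, 'b': 7, 'c': 13}

{'a': 86, 'b': 7, 'c': 13}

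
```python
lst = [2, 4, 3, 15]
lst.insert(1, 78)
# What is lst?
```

[2, 78, 4, 3, 15]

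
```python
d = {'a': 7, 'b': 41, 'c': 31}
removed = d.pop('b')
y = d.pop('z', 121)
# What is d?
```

After line 1: d = {'a': 7, 'b': 41, 'c': 31}
After line 2 (pop 'b' returns 41): d = {'a': 7, 'c': 31}, removed = 41
After line 3 (pop 'z' missing, returns default 121): d = {'a': 7, 'c': 31}, y = 121

{'a': 7, 'c': 31}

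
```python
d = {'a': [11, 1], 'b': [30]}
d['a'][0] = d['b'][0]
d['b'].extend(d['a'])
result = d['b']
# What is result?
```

After line 1: d = {'a': [11, 1], 'b': [30]}
After line 2 (a[0] = b[0] = 30): d = {'a': [30, 1], 'b': [30]}
After line 3 (b.extend(a) appends [30, 1]): d = {'a': [30, 1], 'b': [30, 30, 1]}
After line 4: result = d['b'] = [30, 30, 1]

[30, 30, 1]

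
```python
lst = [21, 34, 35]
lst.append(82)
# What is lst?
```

[21, 34, 35, 82]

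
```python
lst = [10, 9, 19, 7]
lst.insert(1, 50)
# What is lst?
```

[10, 50, 9, 19, 7]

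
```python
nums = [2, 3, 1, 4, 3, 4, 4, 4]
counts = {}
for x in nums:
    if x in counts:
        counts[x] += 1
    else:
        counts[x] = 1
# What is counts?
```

Initial: counts = {}, nums = [2, 3, 1, 4, 3, 4, 4, 4]
See 2: counts = {2: 1}
See 3: counts = {2: 1, 3: 1}
See 1: counts = {2: 1, 3: 1, 1: 1}
See 4: counts = {2: 1, 3: 1, 1: 1, 4: 1}
See 3: counts = {2: 1, 3: 2, 1: 1, 4: 1}
See 4: counts = {2: 1, 3: 2, 1: 1, 4: 2}
See 4: counts = {2: 1, 3: 2, 1: 1, 4: 3}
See 4: counts = {2: 1, 3: 2, 1: 1, 4: 4}

{2: 1, 3: 2, 1: 1, 4: 4}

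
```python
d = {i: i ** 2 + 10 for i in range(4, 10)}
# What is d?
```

{4: 26, 5: 35, 6: 46, 7: 59, 8: 74, 9: 91}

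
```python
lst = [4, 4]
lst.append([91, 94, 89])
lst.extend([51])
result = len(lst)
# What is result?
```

After line 1: lst = [4, 4]
After line 2 (append adds [91, 94, 89] as single element): lst = [4, 4, [91, 94, 89]]
After line 3 (extend unpacks [51], adds 51): lst = [4, 4, [91, 94, 89], 51]
After line 4: result = len(lst) = 4

4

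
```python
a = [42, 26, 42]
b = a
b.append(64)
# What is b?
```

After line 1: a = [42, 26, 42]
After line 2 (b = a is an alias, same object): a = [42, 26, 42], b = [42, 26, 42]
After line 3 (b.append mutates the shared list): a = [42, 26, 42, 64], b = [42, 26, 42, 64]

[42, 26, 42, 64]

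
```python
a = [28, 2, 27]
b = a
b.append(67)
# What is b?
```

After line 1: a = [28, 2, 27]
After line 2 (b = a is an alias, same object): a = [28, 2, 27], b = [28, 2, 27]
After line 3 (b.append mutates the shared list): a = [28, 2, 27, 67], b = [28, 2, 27, 67]

[28, 2, 27, 67]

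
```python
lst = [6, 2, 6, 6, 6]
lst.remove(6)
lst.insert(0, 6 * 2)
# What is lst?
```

After line 1: lst = [6, 2, 6, 6, 6]
After line 2 (remove first 6): lst = [2, 6, 6, 6]
After line 3 (insert 12 at index 0): lst = [12, 2, 6, 6, 6]

[12, 2, 6, 6, 6]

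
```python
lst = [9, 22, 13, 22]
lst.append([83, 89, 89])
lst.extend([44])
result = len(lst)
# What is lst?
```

After line 1: lst = [9, 22, 13, 22]
After line 2 (append adds [83, 89, 89] as single element): lst = [9, 22, 13, 22, [83, 89, 89]]
After line 3 (extend unpacks [44], adds 44): lst = [9, 22, 13, 22, [83, 89, 89], 44]
After line 4: result = len(lst) = 6

[9, 22, 13, 22, [83, 89, 89], 44]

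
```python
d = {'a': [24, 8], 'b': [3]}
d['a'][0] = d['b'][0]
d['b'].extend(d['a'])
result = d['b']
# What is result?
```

After line 1: d = {'a': [24, 8], 'b': [3]}
After line 2 (a[0] = b[0] = 3): d = {'a': [3, 8], 'b': [3]}
After line 3 (b.extend(a) appends [3, 8]): d = {'a': [3, 8], 'b': [3, 3, 8]}
After line 4: result = d['b'] = [3, 3, 8]

[3, 3, 8]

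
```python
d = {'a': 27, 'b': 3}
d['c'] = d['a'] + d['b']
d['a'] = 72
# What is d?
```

After line 1: d = {'a': 27, 'b': 3}
After line 2 (d['c'] = 27 + 3): d = {'a': 27, 'b': 3, 'c': 30}
After line 3: d = {'a': 72, 'b': 3, 'c': 30}

{'a': 72, 'b': 3, 'c': 30}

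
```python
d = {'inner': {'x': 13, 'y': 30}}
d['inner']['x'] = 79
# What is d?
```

After line 1: d = {'inner': {'x': 13, 'y': 30}}
After line 2 (inner x overwritten): d = {'inner': {'x': 79, 'y': 30}}

{'inner': {'x': 79, 'y': 30}}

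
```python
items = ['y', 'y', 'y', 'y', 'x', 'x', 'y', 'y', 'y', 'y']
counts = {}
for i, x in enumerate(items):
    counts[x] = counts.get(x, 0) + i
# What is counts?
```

Initial: counts = {}, items = ['y', 'y', 'y', 'y', 'x', 'x', 'y', 'y', 'y', 'y']
i=0, x='y': counts = {'y': 0}
i=1, x='y': counts = {'y': 1}
i=2, x='y': counts = {'y': 3}
i=3, x='y': counts = {'y': 6}
i=4, x='x': counts = {'y': 6, 'x': 4}
i=5, x='x': counts = {'y': 6, 'x': 9}
i=6, x='y': counts = {'y': 12, 'x': 9}
i=7, x='y': counts = {'y': 19, 'x': 9}
i=8, x='y': counts = {'y': 27, 'x': 9}
i=9, x='y': counts = {'y': 36, 'x': 9}

{'y': 36, 'x': 9}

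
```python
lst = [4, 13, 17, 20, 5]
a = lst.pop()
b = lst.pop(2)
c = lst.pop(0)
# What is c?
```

After line 1: lst = [4, 13, 17, 20, 5]
After line 2 (pop() -> a = 5): lst = [4, 13, 17, 20]
After line 3 (pop(2) -> b = 17): lst = [4, 13, 20]
After line 4 (pop(0) -> c = 4): lst = [13, 20]

4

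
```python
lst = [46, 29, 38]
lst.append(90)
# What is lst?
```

[46, 29, 38, 90]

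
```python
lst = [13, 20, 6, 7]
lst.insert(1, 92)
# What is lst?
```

[13, 92, 20, 6, 7]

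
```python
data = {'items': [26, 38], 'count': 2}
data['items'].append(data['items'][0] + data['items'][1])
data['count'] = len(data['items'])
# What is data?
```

After line 1: data = {'items': [26, 38], 'count': 2}
After line 2 (append 26 + 38 = 64): data = {'items': [26, 38, 64], 'count': 2}
After line 3 (count = len(items) = 3): data = {'items': [26, 38, 64], 'count': 3}

{'items': [26, 38, 64], 'count': 3}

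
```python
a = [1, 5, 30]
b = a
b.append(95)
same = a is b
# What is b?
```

After line 1: a = [1, 5, 30]
After line 2 (b = a is an alias, same object): a = [1, 5, 30], b = [1, 5, 30]
After line 3 (b.append mutates the shared list): a = [1, 5, 30, 95], b = [1, 5, 30, 95]
After line 4 (same = a is b; same object -> True): same = True

[1, 5, 30, 95]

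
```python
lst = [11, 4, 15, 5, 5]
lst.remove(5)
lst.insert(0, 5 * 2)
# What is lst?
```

After line 1: lst = [11, 4, 15, 5, 5]
After line 2 (remove first 5): lst = [11, 4, 15, 5]
After line 3 (insert 10 at index 0): lst = [10, 11, 4, 15, 5]

[10, 11, 4, 15, 5]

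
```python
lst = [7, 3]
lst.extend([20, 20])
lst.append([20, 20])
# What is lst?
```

After line 1: lst = [7, 3]
After line 2 (extend unpacks [20, 20]): lst = [7, 3, 20, 20]
After line 3 (append adds [20, 20] as single element): lst = [7, 3, 20, 20, [20, 20]]

[7, 3, 20, 20, [20, 20]]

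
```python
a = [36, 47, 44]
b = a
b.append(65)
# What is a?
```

After line 1: a = [36, 47, 44]
After line 2 (b = a is an alias, same object): a = [36, 47, 44], b = [36, 47, 44]
After line 3 (b.append mutates the shared list): a = [36, 47, 44, 65], b = [36, 47, 44, 65]

[36, 47, 44, 65]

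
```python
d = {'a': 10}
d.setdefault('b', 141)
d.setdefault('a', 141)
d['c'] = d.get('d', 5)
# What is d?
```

After line 1: d = {'a': 10}
After line 2 (setdefault adds 'b'=141): d = {'a': 10, 'b': 141}
After line 3 (setdefault 'a' no-op, already exists): d = {'a': 10, 'b': 141}
After line 4 (get('d', 5) returns default since 'd' not in d): d = {'a': 10, 'b': 141, 'c': 5}

{'a': 10, 'b': 141, 'c': 5}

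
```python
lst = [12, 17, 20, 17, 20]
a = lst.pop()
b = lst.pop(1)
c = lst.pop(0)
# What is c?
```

After line 1: lst = [12, 17, 20, 17, 20]
After line 2 (pop() -> a = 20): lst = [12, 17, 20, 17]
After line 3 (pop(1) -> b = 17): lst = [12, 20, 17]
After line 4 (pop(0) -> c = 12): lst = [20, 17]

12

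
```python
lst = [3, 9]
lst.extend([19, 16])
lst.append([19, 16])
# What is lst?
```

After line 1: lst = [3, 9]
After line 2 (extend unpacks [19, 16]): lst = [3, 9, 19, 16]
After line 3 (append adds [19, 16] as single element): lst = [3, 9, 19, 16, [19, 16]]

[3, 9, 19, 16, [19, 16]]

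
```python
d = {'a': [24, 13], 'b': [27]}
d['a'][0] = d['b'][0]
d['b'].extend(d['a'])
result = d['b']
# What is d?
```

After line 1: d = {'a': [24, 13], 'b': [27]}
After line 2 (a[0] = b[0] = 27): d = {'a': [27, 13], 'b': [27]}
After line 3 (b.extend(a) appends [27, 13]): d = {'a': [27, 13], 'b': [27, 27, 13]}
After line 4: result = d['b'] = [27, 27, 13]

{'a': [27, 13], 'b': [27, 27, 13]}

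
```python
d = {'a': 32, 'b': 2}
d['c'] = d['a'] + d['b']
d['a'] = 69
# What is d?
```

After line 1: d = {'a': 32, 'b': 2}
After line 2 (d['c'] = 32 + 2): d = {'a': 32, 'b': 2, 'c': 34}
After line 3: d = {'a': 69, 'b': 2, 'c': 34}

{'a': 69, 'b': 2, 'c': 34}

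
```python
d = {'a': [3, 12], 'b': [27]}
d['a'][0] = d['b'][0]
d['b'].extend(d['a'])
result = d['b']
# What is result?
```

After line 1: d = {'a': [3, 12], 'b': [27]}
After line 2 (a[0] = b[0] = 27): d = {'a': [27, 12], 'b': [27]}
After line 3 (b.extend(a) appends [27, 12]): d = {'a': [27, 12], 'b': [27, 27, 12]}
After line 4: result = d['b'] = [27, 27, 12]

[27, 27, 12]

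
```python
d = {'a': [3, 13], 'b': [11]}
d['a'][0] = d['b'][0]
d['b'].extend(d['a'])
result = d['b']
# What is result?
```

After line 1: d = {'a': [3, 13], 'b': [11]}
After line 2 (a[0] = b[0] = 11): d = {'a': [11, 13], 'b': [11]}
After line 3 (b.extend(a) appends [11, 13]): d = {'a': [11, 13], 'b': [11, 11, 13]}
After line 4: result = d['b'] = [11, 11, 13]

[11, 11, 13]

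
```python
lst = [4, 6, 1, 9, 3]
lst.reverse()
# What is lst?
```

[3, 9, 1, 6, 4]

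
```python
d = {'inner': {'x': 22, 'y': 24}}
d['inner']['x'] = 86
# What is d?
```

After line 1: d = {'inner': {'x': 22, 'y': 24}}
After line 2 (inner x overwritten): d = {'inner': {'x': 86, 'y': 24}}

{'inner': {'x': 86, 'y': 24}}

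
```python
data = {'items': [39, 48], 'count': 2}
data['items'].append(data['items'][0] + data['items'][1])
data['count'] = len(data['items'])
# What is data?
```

After line 1: data = {'items': [39, 48], 'count': 2}
After line 2 (append 39 + 48 = 87): data = {'items': [39, 48, 87], 'count': 2}
After line 3 (count = len(items) = 3): data = {'items': [39, 48, 87], 'count': 3}

{'items': [39, 48, 87], 'count': 3}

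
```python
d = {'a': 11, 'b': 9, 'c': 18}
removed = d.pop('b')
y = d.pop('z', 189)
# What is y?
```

After line 1: d = {'a': 11, 'b': 9, 'c': 18}
After line 2 (pop 'b' returns 9): d = {'a': 11, 'c': 18}, removed = 9
After line 3 (pop 'z' missing, returns default 189): d = {'a': 11, 'c': 18}, y = 189

189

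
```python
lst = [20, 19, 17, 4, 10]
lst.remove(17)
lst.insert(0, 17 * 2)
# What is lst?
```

After line 1: lst = [20, 19, 17, 4, 10]
After line 2 (remove first 17): lst = [20, 19, 4, 10]
After line 3 (insert 34 at index 0): lst = [34, 20, 19, 4, 10]

[34, 20, 19, 4, 10]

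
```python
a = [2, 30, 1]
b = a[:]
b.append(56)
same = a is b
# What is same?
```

After line 1: a = [2, 30, 1]
After line 2 (b = a[:] is a shallow copy, new object): a = [2, 30, 1], b = [2, 30, 1]
After line 3 (append only mutates b): a = [2, 30, 1], b = [2, 30, 1, 56]
After line 4 (same = a is b; different objects -> False): same = False

False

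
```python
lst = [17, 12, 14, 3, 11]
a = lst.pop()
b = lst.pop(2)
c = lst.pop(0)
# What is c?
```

After line 1: lst = [17, 12, 14, 3, 11]
After line 2 (pop() -> a = 11): lst = [17, 12, 14, 3]
After line 3 (pop(2) -> b = 14): lst = [17, 12, 3]
After line 4 (pop(0) -> c = 17): lst = [12, 3]

17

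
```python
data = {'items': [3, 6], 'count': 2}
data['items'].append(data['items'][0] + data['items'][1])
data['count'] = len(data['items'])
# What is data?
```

After line 1: data = {'items': [3, 6], 'count': 2}
After line 2 (append 3 + 6 = 9): data = {'items': [3, 6, 9], 'count': 2}
After line 3 (count = len(items) = 3): data = {'items': [3, 6, 9], 'count': 3}

{'items': [3, 6, 9], 'count': 3}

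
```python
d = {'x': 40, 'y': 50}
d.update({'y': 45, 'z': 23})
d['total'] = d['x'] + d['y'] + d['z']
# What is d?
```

After line 1: d = {'x': 40, 'y': 50}
After line 2 (y overwritten, z added): d = {'x': 40, 'y': 45, 'z': 23}
After line 3 (total = 40 + 45 + 23 = 108): d = {'x': 40, 'y': 45, 'z': 23, 'total': 108}

{'x': 40, 'y': 45, 'z': 23, 'total': 108}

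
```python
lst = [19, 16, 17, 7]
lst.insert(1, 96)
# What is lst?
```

[19, 96, 16, 17, 7]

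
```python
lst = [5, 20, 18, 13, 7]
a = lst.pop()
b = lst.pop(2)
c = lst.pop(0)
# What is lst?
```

After line 1: lst = [5, 20, 18, 13, 7]
After line 2 (pop() -> a = 7): lst = [5, 20, 18, 13]
After line 3 (pop(2) -> b = 18): lst = [5, 20, 13]
After line 4 (pop(0) -> c = 5): lst = [20, 13]

[20, 13]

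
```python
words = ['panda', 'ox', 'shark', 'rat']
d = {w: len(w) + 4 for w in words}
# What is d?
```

{'panda': 9, 'ox': 6, 'shark': 9, 'rat': 7}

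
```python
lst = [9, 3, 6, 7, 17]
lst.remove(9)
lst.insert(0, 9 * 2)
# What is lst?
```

After line 1: lst = [9, 3, 6, 7, 17]
After line 2 (remove first 9): lst = [3, 6, 7, 17]
After line 3 (insert 18 at index 0): lst = [18, 3, 6, 7, 17]

[18, 3, 6, 7, 17]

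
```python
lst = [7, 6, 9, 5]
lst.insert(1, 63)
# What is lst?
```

[7, 63, 6, 9, 5]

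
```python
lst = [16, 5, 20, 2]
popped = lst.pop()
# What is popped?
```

2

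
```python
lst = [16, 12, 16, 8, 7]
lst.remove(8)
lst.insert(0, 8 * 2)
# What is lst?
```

After line 1: lst = [16, 12, 16, 8, 7]
After line 2 (remove first 8): lst = [16, 12, 16, 7]
After line 3 (insert 16 at index 0): lst = [16, 16, 12, 16, 7]

[16, 16, 12, 16, 7]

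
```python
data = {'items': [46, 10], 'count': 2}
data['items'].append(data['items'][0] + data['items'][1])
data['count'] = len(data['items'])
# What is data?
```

After line 1: data = {'items': [46, 10], 'count': 2}
After line 2 (append 46 + 10 = 56): data = {'items': [46, 10, 56], 'count': 2}
After line 3 (count = len(items) = 3): data = {'items': [46, 10, 56], 'count': 3}

{'items': [46, 10, 56], 'count': 3}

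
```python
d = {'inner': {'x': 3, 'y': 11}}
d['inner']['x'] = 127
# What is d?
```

After line 1: d = {'inner': {'x': 3, 'y': 11}}
After line 2 (inner x overwritten): d = {'inner': {'x': 127, 'y': 11}}

{'inner': {'x': 127, 'y': 11}}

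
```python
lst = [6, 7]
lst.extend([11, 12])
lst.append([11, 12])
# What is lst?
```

After line 1: lst = [6, 7]
After line 2 (extend unpacks [11, 12]): lst = [6, 7, 11, 12]
After line 3 (append adds [11, 12] as single element): lst = [6, 7, 11, 12, [11, 12]]

[6, 7, 11, 12, [11, 12]]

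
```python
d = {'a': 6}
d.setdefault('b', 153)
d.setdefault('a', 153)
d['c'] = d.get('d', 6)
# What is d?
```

After line 1: d = {'a': 6}
After line 2 (setdefault adds 'b'=153): d = {'a': 6, 'b': 153}
After line 3 (setdefault 'a' no-op, already exists): d = {'a': 6, 'b': 153}
After line 4 (get('d', 6) returns default since 'd' not in d): d = {'a': 6, 'b': 153, 'c': 6}

{'a': 6, 'b': 153, 'c': 6}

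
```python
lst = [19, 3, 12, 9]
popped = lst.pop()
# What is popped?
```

9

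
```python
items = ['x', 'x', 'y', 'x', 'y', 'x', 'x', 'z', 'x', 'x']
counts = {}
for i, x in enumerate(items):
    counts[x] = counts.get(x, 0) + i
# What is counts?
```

Initial: counts = {}, items = ['x', 'x', 'y', 'x', 'y', 'x', 'x', 'z', 'x', 'x']
i=0, x='x': counts = {'x': 0}
i=1, x='x': counts = {'x': 1}
i=2, x='y': counts = {'x': 1, 'y': 2}
i=3, x='x': counts = {'x': 4, 'y': 2}
i=4, x='y': counts = {'x': 4, 'y': 6}
i=5, x='x': counts = {'x': 9, 'y': 6}
i=6, x='x': counts = {'x': 15, 'y': 6}
i=7, x='z': counts = {'x': 15, 'y': 6, 'z': 7}
i=8, x='x': counts = {'x': 23, 'y': 6, 'z': 7}
i=9, x='x': counts = {'x': 32, 'y': 6, 'z': 7}

{'x': 32, 'y': 6, 'z': 7}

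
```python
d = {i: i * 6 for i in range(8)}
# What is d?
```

{0: 0, 1: 6, 2: 12, 3: 18, 4: 24, 5: 30, 6: 36, 7: 42}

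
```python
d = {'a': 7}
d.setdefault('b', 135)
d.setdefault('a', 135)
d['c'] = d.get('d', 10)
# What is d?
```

After line 1: d = {'a': 7}
After line 2 (setdefault adds 'b'=135): d = {'a': 7, 'b': 135}
After line 3 (setdefault 'a' no-op, already exists): d = {'a': 7, 'b': 135}
After line 4 (get('d', 10) returns default since 'd' not in d): d = {'a': 7, 'b': 135, 'c': 10}

{'a': 7, 'b': 135, 'c': 10}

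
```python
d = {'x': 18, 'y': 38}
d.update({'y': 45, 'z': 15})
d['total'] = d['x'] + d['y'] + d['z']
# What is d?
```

After line 1: d = {'x': 18, 'y': 38}
After line 2 (y overwritten, z added): d = {'x': 18, 'y': 45, 'z': 15}
After line 3 (total = 18 + 45 + 15 = 78): d = {'x': 18, 'y': 45, 'z': 15, 'total': 78}

{'x': 18, 'y': 45, 'z': 15, 'total': 78}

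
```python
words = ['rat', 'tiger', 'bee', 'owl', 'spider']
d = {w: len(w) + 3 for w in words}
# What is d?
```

{'rat': 6, 'tiger': 8, 'bee': 6, 'owl': 6, 'spider': 9}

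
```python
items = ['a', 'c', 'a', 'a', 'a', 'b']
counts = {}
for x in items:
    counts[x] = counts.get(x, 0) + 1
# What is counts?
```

Initial: counts = {}, items = ['a', 'c', 'a', 'a', 'a', 'b']
See 'a': counts = {'a': 1}
See 'c': counts = {'a': 1, 'c': 1}
See 'a': counts = {'a': 2, 'c': 1}
See 'a': counts = {'a': 3, 'c': 1}
See 'a': counts = {'a': 4, 'c': 1}
See 'b': counts = {'a': 4, 'c': 1, 'b': 1}

{'a': 4, 'c': 1, 'b': 1}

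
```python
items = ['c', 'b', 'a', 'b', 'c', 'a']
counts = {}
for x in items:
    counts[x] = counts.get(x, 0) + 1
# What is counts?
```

Initial: counts = {}, items = ['c', 'b', 'a', 'b', 'c', 'a']
See 'c': counts = {'c': 1}
See 'b': counts = {'c': 1, 'b': 1}
See 'a': counts = {'c': 1, 'b': 1, 'a': 1}
See 'b': counts = {'c': 1, 'b': 2, 'a': 1}
See 'c': counts = {'c': 2, 'b': 2, 'a': 1}
See 'a': counts = {'c': 2, 'b': 2, 'a': 2}

{'c': 2, 'b': 2, 'a': 2}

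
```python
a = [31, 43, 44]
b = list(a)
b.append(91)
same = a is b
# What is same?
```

After line 1: a = [31, 43, 44]
After line 2 (b = list(a) is a shallow copy, new object): a = [31, 43, 44], b = [31, 43, 44]
After line 3 (append only mutates b): a = [31, 43, 44], b = [31, 43, 44, 91]
After line 4 (same = a is b; different objects -> False): same = False

False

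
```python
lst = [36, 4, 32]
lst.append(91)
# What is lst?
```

[36, 4, 32, 91]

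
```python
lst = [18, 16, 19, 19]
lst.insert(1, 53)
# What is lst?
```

[18, 53, 16, 19, 19]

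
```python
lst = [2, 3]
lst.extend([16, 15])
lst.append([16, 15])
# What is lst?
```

After line 1: lst = [2, 3]
After line 2 (extend unpacks [16, 15]): lst = [2, 3, 16, 15]
After line 3 (append adds [16, 15] as single element): lst = [2, 3, 16, 15, [16, 15]]

[2, 3, 16, 15, [16, 15]]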